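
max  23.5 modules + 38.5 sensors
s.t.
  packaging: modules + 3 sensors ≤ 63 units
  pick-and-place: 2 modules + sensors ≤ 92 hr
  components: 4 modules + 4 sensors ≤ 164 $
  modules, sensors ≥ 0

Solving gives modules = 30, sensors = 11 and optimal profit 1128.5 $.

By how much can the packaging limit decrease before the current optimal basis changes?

22

Binding constraints: packaging, components. The basis is B = [[1,3],[4,4]] with det -8.
Per unit decrease in packaging, x* moves by d = (0.5, -0.5).
The basis stays optimal until sensors reaches 0; allowable decrease = 22 units.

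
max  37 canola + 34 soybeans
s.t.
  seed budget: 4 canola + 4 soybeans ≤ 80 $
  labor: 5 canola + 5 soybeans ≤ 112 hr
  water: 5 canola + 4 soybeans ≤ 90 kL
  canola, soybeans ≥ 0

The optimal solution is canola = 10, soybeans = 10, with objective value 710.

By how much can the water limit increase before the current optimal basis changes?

Binding constraints: seed budget, water. The basis is B = [[4,4],[5,4]] with det -4.
Per unit increase in water, x* moves by d = (1, -1).
The basis stays optimal until soybeans reaches 0; allowable increase = 10 kL.

10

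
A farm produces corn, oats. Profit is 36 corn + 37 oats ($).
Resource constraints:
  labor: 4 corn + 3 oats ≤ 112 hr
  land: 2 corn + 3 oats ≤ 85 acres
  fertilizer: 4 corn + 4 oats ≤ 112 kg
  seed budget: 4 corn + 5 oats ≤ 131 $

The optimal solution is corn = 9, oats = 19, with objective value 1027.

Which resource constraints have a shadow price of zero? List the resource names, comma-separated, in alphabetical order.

labor: 93/112 (slack 19)
land: 75/85 (slack 10)
fertilizer: 112/112 (binding)
seed budget: 131/131 (binding)
By complementary slackness, a constraint with positive slack has shadow price 0 → labor, land.

labor, land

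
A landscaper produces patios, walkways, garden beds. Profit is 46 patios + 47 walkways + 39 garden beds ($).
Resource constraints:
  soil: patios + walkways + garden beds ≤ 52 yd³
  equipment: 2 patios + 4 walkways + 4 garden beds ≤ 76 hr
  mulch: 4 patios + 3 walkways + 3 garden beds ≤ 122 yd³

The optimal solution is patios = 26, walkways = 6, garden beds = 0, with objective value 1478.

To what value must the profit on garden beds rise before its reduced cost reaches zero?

Binding: equipment and mulch. Non-binding: soil (20 unused).
By complementary slackness, y = 0 for the non-binding constraint.
Dual feasibility on the basic columns requires 2·y_equipment + 4·y_mulch = 46, 4·y_equipment + 3·y_mulch = 47.
Solving: y_equipment = 5, y_mulch = 9.
garden beds enters the basis when its profit ≥ yᵀa₃ = 5·4 + 9·3 = 47.

47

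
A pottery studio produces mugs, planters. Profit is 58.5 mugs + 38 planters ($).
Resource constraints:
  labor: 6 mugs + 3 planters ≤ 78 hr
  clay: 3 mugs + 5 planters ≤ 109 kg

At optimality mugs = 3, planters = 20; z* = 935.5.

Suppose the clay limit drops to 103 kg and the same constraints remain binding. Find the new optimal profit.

Check each constraint at x*: labor 78/78 (tight); clay 109/109 (tight).
The binding rows give the dual system: 6·y_labor + 3·y_clay = 58.5 and 3·y_labor + 5·y_clay = 38.
This yields shadow prices y_labor = 8.5, y_clay = 2.5.
Δz = y_clay·Δb = 2.5 × (-6) = -15, so new z* = 935.5 − 15 = 920.5.

920.5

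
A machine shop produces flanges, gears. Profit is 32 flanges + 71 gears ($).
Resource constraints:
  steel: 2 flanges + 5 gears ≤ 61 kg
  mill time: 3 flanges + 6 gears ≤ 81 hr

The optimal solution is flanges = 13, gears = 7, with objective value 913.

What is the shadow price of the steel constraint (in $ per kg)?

7

Both steel and mill time are binding at x*.
The binding rows give the dual system: 2·y_steel + 3·y_mill time = 32 and 5·y_steel + 6·y_mill time = 71.
This yields shadow prices y_steel = 7, y_mill time = 6.
Shadow price of steel = 7.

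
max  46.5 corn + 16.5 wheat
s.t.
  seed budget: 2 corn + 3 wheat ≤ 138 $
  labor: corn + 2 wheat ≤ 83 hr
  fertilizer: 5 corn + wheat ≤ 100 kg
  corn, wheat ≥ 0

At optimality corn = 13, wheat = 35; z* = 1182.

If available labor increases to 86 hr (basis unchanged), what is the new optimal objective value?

Binding: labor and fertilizer. Non-binding: seed budget (7 unused).
By complementary slackness, y = 0 for the non-binding constraint.
Dual feasibility on the basic columns requires 1·y_labor + 5·y_fertilizer = 46.5, 2·y_labor + 1·y_fertilizer = 16.5.
Solving: y_labor = 4, y_fertilizer = 8.5.
Δz = y_labor·Δb = 4 × (3) = 12, so new z* = 1182 + 12 = 1194.

1194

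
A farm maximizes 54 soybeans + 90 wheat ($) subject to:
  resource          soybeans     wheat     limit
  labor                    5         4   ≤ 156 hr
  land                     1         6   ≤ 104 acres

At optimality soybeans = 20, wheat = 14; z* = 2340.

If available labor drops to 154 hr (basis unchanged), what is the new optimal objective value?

Both labor and land are binding at x*.
Dual feasibility on the basic columns requires 5·y_labor + 1·y_land = 54, 4·y_labor + 6·y_land = 90.
This yields shadow prices y_labor = 9, y_land = 9.
Δz = y_labor·Δb = 9 × (-2) = -18, so new z* = 2340 − 18 = 2322.

2322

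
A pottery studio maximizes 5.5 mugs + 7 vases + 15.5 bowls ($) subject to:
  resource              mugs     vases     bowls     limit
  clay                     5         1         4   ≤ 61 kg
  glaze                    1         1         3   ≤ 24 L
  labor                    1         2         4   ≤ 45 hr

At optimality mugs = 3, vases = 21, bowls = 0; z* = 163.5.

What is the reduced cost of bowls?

-2.5

At the optimum: clay uses 36 of 61 (slack = 25); glaze uses 24 of 24 (binding); labor uses 45 of 45 (binding).
Since clay is not tight, its dual is 0.
From A_Bᵀ y = c: 1·y_glaze + 1·y_labor = 5.5; 1·y_glaze + 2·y_labor = 7.
→ y_glaze = 4 and y_labor = 1.5.
Reduced cost of bowls: c₃ − yᵀa₃ = 15.5 − (4·3 + 1.5·4) = 15.5 − 18 = -2.5.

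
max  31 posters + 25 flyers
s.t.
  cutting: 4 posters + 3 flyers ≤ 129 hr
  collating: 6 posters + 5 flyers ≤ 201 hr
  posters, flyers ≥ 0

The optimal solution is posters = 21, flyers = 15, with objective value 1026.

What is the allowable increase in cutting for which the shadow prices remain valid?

5

Binding constraints: cutting, collating. The basis is B = [[4,3],[6,5]] with det 2.
Per unit increase in cutting, x* moves by d = (2.5, -3).
The basis stays optimal until flyers reaches 0; allowable increase = 5 hr.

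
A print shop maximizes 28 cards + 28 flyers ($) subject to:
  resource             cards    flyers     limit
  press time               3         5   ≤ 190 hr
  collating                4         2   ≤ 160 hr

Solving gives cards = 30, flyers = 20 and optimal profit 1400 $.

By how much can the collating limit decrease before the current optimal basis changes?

Binding constraints: press time, collating. The basis is B = [[3,5],[4,2]] with det -14.
Per unit decrease in collating, x* moves by d = (-0.3571, 0.2143).
The basis stays optimal until cards reaches 0; allowable decrease = 84 hr.

84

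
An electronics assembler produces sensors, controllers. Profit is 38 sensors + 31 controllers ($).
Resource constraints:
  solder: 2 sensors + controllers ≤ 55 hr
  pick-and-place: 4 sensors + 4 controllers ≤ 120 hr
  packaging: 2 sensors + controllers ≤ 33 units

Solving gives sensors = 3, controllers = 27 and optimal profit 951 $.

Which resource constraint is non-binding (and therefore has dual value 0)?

solder

solder: 33/55 (slack 22)
pick-and-place: 120/120 (binding)
packaging: 33/33 (binding)
By complementary slackness, a constraint with positive slack has shadow price 0 → solder.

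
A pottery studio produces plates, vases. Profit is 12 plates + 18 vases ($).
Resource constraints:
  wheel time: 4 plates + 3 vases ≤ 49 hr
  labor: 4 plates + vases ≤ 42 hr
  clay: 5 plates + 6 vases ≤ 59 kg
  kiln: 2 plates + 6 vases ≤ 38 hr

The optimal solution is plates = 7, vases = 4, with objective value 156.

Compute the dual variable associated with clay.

Binding: clay and kiln. Non-binding: wheel time (9 unused), labor (10 unused).
Slack constraints have shadow price 0 (complementary slackness).
From A_Bᵀ y = c: 5·y_clay + 2·y_kiln = 12; 6·y_clay + 6·y_kiln = 18.
Solving: y_clay = 2, y_kiln = 1.
Shadow price of clay = 2.

2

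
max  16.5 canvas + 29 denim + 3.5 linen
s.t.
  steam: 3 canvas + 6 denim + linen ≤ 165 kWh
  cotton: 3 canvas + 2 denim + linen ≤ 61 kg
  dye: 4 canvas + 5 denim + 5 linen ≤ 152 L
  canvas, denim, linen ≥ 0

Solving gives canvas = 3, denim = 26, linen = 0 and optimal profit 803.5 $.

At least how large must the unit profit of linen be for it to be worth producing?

Binding: steam and cotton. Non-binding: dye (10 unused).
By complementary slackness, y = 0 for the non-binding constraint.
From A_Bᵀ y = c: 3·y_steam + 3·y_cotton = 16.5; 6·y_steam + 2·y_cotton = 29.
→ y_steam = 4.5 and y_cotton = 1.
linen enters the basis when its profit ≥ yᵀa₃ = 4.5·1 + 1·1 = 5.5.

5.5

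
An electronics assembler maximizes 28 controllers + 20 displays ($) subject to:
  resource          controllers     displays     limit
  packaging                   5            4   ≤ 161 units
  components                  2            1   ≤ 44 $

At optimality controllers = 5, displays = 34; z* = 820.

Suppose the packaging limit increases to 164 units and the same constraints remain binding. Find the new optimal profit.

Both packaging and components are binding at x*.
From A_Bᵀ y = c: 5·y_packaging + 2·y_components = 28; 4·y_packaging + 1·y_components = 20.
This yields shadow prices y_packaging = 4, y_components = 4.
Δz = y_packaging·Δb = 4 × (3) = 12, so new z* = 820 + 12 = 832.

832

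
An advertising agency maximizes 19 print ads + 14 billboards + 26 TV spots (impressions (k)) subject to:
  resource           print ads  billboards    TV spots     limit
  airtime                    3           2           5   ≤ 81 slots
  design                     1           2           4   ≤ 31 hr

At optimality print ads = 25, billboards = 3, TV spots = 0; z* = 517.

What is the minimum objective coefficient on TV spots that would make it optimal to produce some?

Check each constraint at x*: airtime 81/81 (tight); design 31/31 (tight).
The binding rows give the dual system: 3·y_airtime + 1·y_design = 19 and 2·y_airtime + 2·y_design = 14.
Solving: y_airtime = 6, y_design = 1.
TV spots enters the basis when its profit ≥ yᵀa₃ = 6·5 + 1·4 = 34.

34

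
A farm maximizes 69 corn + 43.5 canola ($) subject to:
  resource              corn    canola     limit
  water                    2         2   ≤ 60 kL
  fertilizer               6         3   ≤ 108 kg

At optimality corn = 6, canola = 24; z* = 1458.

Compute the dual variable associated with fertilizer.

Check each constraint at x*: water 60/60 (tight); fertilizer 108/108 (tight).
The binding rows give the dual system: 2·y_water + 6·y_fertilizer = 69 and 2·y_water + 3·y_fertilizer = 43.5.
This yields shadow prices y_water = 9, y_fertilizer = 8.5.
Shadow price of fertilizer = 8.5.

8.5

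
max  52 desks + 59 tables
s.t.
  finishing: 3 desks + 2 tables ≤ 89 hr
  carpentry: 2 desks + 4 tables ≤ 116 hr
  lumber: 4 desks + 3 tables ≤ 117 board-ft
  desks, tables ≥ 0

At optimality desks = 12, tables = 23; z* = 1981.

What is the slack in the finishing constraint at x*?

7

finishing used = 3·12 + 2·23 = 82; slack = 89 − 82 = 7.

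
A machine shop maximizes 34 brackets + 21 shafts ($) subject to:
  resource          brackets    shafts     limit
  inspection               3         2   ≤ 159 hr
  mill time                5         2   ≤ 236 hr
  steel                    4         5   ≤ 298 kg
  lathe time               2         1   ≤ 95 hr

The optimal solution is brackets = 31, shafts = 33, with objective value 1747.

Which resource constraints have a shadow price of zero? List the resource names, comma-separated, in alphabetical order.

inspection: 159/159 (binding)
mill time: 221/236 (slack 15)
steel: 289/298 (slack 9)
lathe time: 95/95 (binding)
By complementary slackness, a constraint with positive slack has shadow price 0 → mill time, steel.

mill time, steel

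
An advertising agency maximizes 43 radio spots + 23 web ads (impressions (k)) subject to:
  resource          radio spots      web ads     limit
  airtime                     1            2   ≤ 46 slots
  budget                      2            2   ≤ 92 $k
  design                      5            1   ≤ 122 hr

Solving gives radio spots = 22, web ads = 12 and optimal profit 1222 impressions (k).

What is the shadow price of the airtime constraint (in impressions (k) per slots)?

At the optimum: airtime uses 46 of 46 (binding); budget uses 68 of 92 (slack = 24); design uses 122 of 122 (binding).
By complementary slackness, y = 0 for the non-binding constraint.
Dual feasibility on the basic columns requires 1·y_airtime + 5·y_design = 43, 2·y_airtime + 1·y_design = 23.
→ y_airtime = 8 and y_design = 7.
Shadow price of airtime = 8.

8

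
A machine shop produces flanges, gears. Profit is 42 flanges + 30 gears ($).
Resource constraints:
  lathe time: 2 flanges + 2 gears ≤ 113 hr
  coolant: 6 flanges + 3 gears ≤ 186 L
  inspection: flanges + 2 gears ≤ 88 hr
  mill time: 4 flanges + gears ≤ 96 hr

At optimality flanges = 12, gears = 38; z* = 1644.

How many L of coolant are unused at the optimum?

0

coolant used = 6·12 + 3·38 = 186; slack = 186 − 186 = 0.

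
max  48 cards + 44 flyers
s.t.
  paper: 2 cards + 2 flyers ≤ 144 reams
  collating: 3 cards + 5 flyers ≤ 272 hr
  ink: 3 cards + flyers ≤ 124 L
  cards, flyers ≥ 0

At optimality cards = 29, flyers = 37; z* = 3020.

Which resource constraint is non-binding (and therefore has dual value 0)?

paper: 132/144 (slack 12)
collating: 272/272 (binding)
ink: 124/124 (binding)
By complementary slackness, a constraint with positive slack has shadow price 0 → paper.

paper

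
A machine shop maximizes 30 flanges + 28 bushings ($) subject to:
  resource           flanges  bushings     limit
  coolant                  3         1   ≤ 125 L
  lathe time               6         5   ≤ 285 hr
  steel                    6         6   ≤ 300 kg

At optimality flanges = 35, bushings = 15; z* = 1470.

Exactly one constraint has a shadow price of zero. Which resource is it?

coolant

coolant: 120/125 (slack 5)
lathe time: 285/285 (binding)
steel: 300/300 (binding)
By complementary slackness, a constraint with positive slack has shadow price 0 → coolant.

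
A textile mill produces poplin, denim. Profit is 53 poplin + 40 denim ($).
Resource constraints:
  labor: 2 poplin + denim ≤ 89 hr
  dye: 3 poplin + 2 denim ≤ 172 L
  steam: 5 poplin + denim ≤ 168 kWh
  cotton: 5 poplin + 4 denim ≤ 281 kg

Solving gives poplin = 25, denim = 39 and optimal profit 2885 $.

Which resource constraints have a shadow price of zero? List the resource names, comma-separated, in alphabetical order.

dye, steam

labor: 89/89 (binding)
dye: 153/172 (slack 19)
steam: 164/168 (slack 4)
cotton: 281/281 (binding)
By complementary slackness, a constraint with positive slack has shadow price 0 → dye, steam.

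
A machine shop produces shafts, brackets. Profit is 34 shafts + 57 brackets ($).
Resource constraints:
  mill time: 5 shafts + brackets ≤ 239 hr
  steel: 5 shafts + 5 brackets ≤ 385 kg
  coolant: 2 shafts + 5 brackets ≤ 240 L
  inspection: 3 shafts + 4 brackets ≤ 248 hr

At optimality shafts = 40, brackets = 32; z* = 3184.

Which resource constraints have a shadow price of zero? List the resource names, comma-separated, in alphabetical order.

mill time: 232/239 (slack 7)
steel: 360/385 (slack 25)
coolant: 240/240 (binding)
inspection: 248/248 (binding)
By complementary slackness, a constraint with positive slack has shadow price 0 → mill time, steel.

mill time, steel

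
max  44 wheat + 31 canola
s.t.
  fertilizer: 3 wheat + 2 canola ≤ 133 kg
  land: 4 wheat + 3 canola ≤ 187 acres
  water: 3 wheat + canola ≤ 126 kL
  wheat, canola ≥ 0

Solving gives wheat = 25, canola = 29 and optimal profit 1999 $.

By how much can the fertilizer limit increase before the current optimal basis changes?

4.4

Binding constraints: fertilizer, land. The basis is B = [[3,2],[4,3]] with det 1.
Per unit increase in fertilizer, x* moves by d = (3, -4).
The basis stays optimal until water becomes binding; allowable increase = 4.4 kg.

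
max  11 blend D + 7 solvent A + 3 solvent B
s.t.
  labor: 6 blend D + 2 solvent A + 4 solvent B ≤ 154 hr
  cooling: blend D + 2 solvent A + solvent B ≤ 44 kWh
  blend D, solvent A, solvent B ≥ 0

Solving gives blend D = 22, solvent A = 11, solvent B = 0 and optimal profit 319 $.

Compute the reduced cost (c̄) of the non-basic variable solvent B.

Both labor and cooling are binding at x*.
From A_Bᵀ y = c: 6·y_labor + 1·y_cooling = 11; 2·y_labor + 2·y_cooling = 7.
Solving: y_labor = 1.5, y_cooling = 2.
Reduced cost of solvent B: c₃ − yᵀa₃ = 3 − (1.5·4 + 2·1) = 3 − 8 = -5.

-5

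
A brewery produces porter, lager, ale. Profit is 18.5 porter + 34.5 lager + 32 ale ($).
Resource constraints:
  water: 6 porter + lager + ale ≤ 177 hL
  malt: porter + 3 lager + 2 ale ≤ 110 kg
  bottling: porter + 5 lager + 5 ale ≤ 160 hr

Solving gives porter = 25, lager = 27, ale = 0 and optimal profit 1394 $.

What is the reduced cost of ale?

-2.5

Binding: water and bottling. Non-binding: malt (4 unused).
Slack constraints have shadow price 0 (complementary slackness).
From A_Bᵀ y = c: 6·y_water + 1·y_bottling = 18.5; 1·y_water + 5·y_bottling = 34.5.
→ y_water = 2 and y_bottling = 6.5.
Reduced cost of ale: c₃ − yᵀa₃ = 32 − (2·1 + 6.5·5) = 32 − 34.5 = -2.5.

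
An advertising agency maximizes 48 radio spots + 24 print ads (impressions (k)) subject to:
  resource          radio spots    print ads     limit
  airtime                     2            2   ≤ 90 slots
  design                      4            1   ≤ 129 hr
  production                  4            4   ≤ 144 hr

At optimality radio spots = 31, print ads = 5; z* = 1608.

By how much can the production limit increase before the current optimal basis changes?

36

Binding constraints: design, production. The basis is B = [[4,1],[4,4]] with det 12.
Per unit increase in production, x* moves by d = (-0.0833, 0.3333).
The basis stays optimal until airtime becomes binding; allowable increase = 36 hr.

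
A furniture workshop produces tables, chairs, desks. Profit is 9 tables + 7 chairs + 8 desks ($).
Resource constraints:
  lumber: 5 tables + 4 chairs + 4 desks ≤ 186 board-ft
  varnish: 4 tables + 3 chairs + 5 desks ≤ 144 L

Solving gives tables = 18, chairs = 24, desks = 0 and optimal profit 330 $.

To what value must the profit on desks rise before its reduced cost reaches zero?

9

Check each constraint at x*: lumber 186/186 (tight); varnish 144/144 (tight).
The binding rows give the dual system: 5·y_lumber + 4·y_varnish = 9 and 4·y_lumber + 3·y_varnish = 7.
→ y_lumber = 1 and y_varnish = 1.
desks enters the basis when its profit ≥ yᵀa₃ = 1·4 + 1·5 = 9.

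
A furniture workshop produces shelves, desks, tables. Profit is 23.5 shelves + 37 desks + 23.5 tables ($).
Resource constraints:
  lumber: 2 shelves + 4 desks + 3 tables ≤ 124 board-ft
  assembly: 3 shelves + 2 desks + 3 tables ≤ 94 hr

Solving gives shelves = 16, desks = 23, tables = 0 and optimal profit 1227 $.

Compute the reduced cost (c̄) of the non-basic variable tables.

-8

Both lumber and assembly are binding at x*.
The binding rows give the dual system: 2·y_lumber + 3·y_assembly = 23.5 and 4·y_lumber + 2·y_assembly = 37.
This yields shadow prices y_lumber = 8, y_assembly = 2.5.
Reduced cost of tables: c₃ − yᵀa₃ = 23.5 − (8·3 + 2.5·3) = 23.5 − 31.5 = -8.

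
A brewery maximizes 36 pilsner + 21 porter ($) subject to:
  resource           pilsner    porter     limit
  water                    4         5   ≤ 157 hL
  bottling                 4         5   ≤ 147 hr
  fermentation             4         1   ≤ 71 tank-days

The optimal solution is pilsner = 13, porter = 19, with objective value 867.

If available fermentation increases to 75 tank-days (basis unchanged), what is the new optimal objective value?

Check each constraint at x*: water 147/157 (slack 10); bottling 147/147 (tight); fermentation 71/71 (tight).
Since water is not tight, its dual is 0.
The binding rows give the dual system: 4·y_bottling + 4·y_fermentation = 36 and 5·y_bottling + 1·y_fermentation = 21.
→ y_bottling = 3 and y_fermentation = 6.
Δz = y_fermentation·Δb = 6 × (4) = 24, so new z* = 867 + 24 = 891.

891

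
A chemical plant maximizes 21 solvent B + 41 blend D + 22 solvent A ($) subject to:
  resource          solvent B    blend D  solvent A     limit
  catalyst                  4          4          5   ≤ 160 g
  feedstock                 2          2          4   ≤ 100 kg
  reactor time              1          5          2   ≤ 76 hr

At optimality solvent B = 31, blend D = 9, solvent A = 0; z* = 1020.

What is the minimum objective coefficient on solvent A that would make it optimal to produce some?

30

At the optimum: catalyst uses 160 of 160 (binding); feedstock uses 80 of 100 (slack = 20); reactor time uses 76 of 76 (binding).
Since feedstock is not tight, its dual is 0.
Dual feasibility on the basic columns requires 4·y_catalyst + 1·y_reactor time = 21, 4·y_catalyst + 5·y_reactor time = 41.
→ y_catalyst = 4 and y_reactor time = 5.
solvent A enters the basis when its profit ≥ yᵀa₃ = 4·5 + 5·2 = 30.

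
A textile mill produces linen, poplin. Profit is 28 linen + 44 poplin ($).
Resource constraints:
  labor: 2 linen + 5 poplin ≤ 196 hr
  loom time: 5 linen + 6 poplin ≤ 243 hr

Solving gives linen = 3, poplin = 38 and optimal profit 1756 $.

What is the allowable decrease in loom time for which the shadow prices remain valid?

7.8

Binding constraints: labor, loom time. The basis is B = [[2,5],[5,6]] with det -13.
Per unit decrease in loom time, x* moves by d = (-0.3846, 0.1538).
The basis stays optimal until linen reaches 0; allowable decrease = 7.8 hr.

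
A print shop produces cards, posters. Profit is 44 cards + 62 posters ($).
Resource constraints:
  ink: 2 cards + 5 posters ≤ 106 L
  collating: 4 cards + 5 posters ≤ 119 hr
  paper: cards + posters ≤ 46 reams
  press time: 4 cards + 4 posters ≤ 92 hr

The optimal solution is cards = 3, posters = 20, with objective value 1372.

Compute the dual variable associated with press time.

Check each constraint at x*: ink 106/106 (tight); collating 112/119 (slack 7); paper 23/46 (slack 23); press time 92/92 (tight).
By complementary slackness, y = 0 for the non-binding constraints.
From A_Bᵀ y = c: 2·y_ink + 4·y_press time = 44; 5·y_ink + 4·y_press time = 62.
Solving: y_ink = 6, y_press time = 8.
Shadow price of press time = 8.

8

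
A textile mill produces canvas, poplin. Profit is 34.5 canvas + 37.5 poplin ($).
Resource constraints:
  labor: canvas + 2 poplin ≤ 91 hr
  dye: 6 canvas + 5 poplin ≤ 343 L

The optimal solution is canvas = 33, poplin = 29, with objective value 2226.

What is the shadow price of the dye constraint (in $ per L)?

4.5

Both labor and dye are binding at x*.
From A_Bᵀ y = c: 1·y_labor + 6·y_dye = 34.5; 2·y_labor + 5·y_dye = 37.5.
→ y_labor = 7.5 and y_dye = 4.5.
Shadow price of dye = 4.5.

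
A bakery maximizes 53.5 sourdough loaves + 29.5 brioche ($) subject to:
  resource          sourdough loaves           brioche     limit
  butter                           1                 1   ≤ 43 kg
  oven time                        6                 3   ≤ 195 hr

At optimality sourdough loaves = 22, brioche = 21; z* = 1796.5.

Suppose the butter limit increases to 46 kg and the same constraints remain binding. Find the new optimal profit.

Check each constraint at x*: butter 43/43 (tight); oven time 195/195 (tight).
Dual feasibility on the basic columns requires 1·y_butter + 6·y_oven time = 53.5, 1·y_butter + 3·y_oven time = 29.5.
Solving: y_butter = 5.5, y_oven time = 8.
Δz = y_butter·Δb = 5.5 × (3) = 16.5, so new z* = 1796.5 + 16.5 = 1813.

1813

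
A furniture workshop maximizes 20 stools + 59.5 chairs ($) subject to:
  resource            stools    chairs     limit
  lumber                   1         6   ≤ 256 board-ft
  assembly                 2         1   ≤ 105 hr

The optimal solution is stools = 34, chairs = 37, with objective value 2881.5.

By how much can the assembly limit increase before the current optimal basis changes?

407

Binding constraints: lumber, assembly. The basis is B = [[1,6],[2,1]] with det -11.
Per unit increase in assembly, x* moves by d = (0.5455, -0.0909).
The basis stays optimal until chairs reaches 0; allowable increase = 407 hr.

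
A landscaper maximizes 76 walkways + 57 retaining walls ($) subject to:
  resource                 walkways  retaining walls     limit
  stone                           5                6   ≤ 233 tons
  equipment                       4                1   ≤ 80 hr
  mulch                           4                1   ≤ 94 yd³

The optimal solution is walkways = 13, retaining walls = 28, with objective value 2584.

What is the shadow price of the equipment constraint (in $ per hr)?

9

Binding: stone and equipment. Non-binding: mulch (14 unused).
Slack constraints have shadow price 0 (complementary slackness).
From A_Bᵀ y = c: 5·y_stone + 4·y_equipment = 76; 6·y_stone + 1·y_equipment = 57.
This yields shadow prices y_stone = 8, y_equipment = 9.
Shadow price of equipment = 9.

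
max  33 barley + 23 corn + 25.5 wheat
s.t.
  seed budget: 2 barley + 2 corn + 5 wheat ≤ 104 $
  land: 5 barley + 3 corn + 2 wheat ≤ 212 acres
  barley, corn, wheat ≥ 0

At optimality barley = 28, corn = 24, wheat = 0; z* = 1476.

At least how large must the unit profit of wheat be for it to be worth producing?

30

Both seed budget and land are binding at x*.
From A_Bᵀ y = c: 2·y_seed budget + 5·y_land = 33; 2·y_seed budget + 3·y_land = 23.
This yields shadow prices y_seed budget = 4, y_land = 5.
wheat enters the basis when its profit ≥ yᵀa₃ = 4·5 + 5·2 = 30.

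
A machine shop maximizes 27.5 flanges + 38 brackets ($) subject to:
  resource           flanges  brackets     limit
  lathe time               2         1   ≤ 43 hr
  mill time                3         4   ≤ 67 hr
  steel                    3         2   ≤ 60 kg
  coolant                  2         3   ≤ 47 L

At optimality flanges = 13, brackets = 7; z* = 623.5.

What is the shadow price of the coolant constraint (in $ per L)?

4

Binding: mill time and coolant. Non-binding: lathe time (10 unused), steel (7 unused).
Since lathe time, steel are not tight, their duals are 0.
From A_Bᵀ y = c: 3·y_mill time + 2·y_coolant = 27.5; 4·y_mill time + 3·y_coolant = 38.
This yields shadow prices y_mill time = 6.5, y_coolant = 4.
Shadow price of coolant = 4.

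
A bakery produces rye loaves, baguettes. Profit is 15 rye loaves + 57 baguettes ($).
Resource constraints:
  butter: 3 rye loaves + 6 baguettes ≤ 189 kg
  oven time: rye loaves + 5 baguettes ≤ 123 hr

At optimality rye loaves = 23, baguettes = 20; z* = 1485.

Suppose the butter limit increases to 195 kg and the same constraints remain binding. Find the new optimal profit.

1497

Check each constraint at x*: butter 189/189 (tight); oven time 123/123 (tight).
From A_Bᵀ y = c: 3·y_butter + 1·y_oven time = 15; 6·y_butter + 5·y_oven time = 57.
→ y_butter = 2 and y_oven time = 9.
Δz = y_butter·Δb = 2 × (6) = 12, so new z* = 1485 + 12 = 1497.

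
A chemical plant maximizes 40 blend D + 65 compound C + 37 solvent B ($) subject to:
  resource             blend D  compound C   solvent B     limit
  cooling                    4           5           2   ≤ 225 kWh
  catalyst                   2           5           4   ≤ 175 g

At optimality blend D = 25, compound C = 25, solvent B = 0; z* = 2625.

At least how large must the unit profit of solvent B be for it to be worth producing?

38

Both cooling and catalyst are binding at x*.
Dual feasibility on the basic columns requires 4·y_cooling + 2·y_catalyst = 40, 5·y_cooling + 5·y_catalyst = 65.
→ y_cooling = 7 and y_catalyst = 6.
solvent B enters the basis when its profit ≥ yᵀa₃ = 7·2 + 6·4 = 38.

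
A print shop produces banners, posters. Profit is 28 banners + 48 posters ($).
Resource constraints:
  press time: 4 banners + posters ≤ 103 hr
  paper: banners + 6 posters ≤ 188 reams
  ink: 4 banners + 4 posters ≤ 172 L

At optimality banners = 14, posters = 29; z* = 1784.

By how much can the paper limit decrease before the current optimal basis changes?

30

Binding constraints: paper, ink. The basis is B = [[1,6],[4,4]] with det -20.
Per unit decrease in paper, x* moves by d = (0.2, -0.2).
The basis stays optimal until press time becomes binding; allowable decrease = 30 reams.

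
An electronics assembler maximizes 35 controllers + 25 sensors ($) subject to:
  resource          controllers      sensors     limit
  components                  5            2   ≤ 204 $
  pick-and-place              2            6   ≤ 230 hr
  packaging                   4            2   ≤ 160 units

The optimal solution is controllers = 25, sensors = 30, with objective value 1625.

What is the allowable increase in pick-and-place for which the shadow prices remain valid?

250

Binding constraints: pick-and-place, packaging. The basis is B = [[2,6],[4,2]] with det -20.
Per unit increase in pick-and-place, x* moves by d = (-0.1, 0.2).
The basis stays optimal until controllers reaches 0; allowable increase = 250 hr.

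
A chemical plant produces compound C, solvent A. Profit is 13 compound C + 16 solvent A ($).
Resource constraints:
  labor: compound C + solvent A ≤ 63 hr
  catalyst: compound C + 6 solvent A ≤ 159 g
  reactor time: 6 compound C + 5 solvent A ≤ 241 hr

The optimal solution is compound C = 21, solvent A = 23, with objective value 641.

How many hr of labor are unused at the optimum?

19

labor used = 1·21 + 1·23 = 44; slack = 63 − 44 = 19.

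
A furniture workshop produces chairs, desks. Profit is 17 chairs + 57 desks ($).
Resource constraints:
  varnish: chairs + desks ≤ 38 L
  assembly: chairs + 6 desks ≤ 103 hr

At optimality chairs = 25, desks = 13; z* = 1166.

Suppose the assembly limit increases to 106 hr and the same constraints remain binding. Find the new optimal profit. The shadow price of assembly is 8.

Δb = 3, so new z* = 1166 + (8)·(3) = 1166 + 24 = 1190.

1190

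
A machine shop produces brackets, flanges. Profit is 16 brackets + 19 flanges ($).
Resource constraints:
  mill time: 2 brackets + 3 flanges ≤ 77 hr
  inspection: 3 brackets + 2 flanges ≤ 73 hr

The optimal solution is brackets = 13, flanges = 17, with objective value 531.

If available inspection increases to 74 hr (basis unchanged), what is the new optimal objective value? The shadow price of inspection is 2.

Δb = 1, so new z* = 531 + (2)·(1) = 531 + 2 = 533.

533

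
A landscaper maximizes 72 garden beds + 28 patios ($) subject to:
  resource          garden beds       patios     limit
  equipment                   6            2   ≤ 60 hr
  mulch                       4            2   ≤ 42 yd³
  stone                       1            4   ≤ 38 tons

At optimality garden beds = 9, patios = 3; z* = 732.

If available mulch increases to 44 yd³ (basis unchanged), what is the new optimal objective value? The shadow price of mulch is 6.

Δb = 2, so new z* = 732 + (6)·(2) = 732 + 12 = 744.

744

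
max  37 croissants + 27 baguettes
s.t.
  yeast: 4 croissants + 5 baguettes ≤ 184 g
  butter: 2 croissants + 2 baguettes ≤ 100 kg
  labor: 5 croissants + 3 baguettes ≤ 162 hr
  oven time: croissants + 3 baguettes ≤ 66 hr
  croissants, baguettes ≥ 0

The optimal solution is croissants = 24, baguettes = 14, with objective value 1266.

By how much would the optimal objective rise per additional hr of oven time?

Check each constraint at x*: yeast 166/184 (slack 18); butter 76/100 (slack 24); labor 162/162 (tight); oven time 66/66 (tight).
By complementary slackness, y = 0 for the non-binding constraints.
Dual feasibility on the basic columns requires 5·y_labor + 1·y_oven time = 37, 3·y_labor + 3·y_oven time = 27.
Solving: y_labor = 7, y_oven time = 2.
Shadow price of oven time = 2.

2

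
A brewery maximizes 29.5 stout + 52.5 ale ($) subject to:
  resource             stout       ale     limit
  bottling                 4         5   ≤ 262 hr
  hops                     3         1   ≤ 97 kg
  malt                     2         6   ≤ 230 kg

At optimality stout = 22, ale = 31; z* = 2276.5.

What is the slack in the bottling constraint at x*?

bottling used = 4·22 + 5·31 = 243; slack = 262 − 243 = 19.

19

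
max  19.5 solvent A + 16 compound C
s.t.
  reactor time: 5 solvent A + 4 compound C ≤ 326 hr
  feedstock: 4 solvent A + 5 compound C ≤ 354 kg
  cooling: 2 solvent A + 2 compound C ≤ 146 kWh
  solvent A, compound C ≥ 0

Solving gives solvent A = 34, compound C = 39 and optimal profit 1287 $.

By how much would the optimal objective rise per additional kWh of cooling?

At the optimum: reactor time uses 326 of 326 (binding); feedstock uses 331 of 354 (slack = 23); cooling uses 146 of 146 (binding).
Since feedstock is not tight, its dual is 0.
The binding rows give the dual system: 5·y_reactor time + 2·y_cooling = 19.5 and 4·y_reactor time + 2·y_cooling = 16.
This yields shadow prices y_reactor time = 3.5, y_cooling = 1.
Shadow price of cooling = 1.

1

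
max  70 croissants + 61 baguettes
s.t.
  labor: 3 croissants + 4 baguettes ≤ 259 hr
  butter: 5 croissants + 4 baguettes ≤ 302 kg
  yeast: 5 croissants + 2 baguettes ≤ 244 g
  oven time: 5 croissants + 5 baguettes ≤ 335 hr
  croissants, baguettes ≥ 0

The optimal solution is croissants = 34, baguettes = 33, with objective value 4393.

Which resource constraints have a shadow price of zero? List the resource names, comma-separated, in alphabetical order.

labor, yeast

labor: 234/259 (slack 25)
butter: 302/302 (binding)
yeast: 236/244 (slack 8)
oven time: 335/335 (binding)
By complementary slackness, a constraint with positive slack has shadow price 0 → labor, yeast.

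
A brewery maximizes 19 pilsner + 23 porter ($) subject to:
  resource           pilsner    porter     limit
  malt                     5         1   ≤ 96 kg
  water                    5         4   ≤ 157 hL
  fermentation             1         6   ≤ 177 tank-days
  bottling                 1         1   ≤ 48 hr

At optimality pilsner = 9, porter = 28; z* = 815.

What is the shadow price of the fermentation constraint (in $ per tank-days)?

1.5

Check each constraint at x*: malt 73/96 (slack 23); water 157/157 (tight); fermentation 177/177 (tight); bottling 37/48 (slack 11).
Since malt, bottling are not tight, their duals are 0.
From A_Bᵀ y = c: 5·y_water + 1·y_fermentation = 19; 4·y_water + 6·y_fermentation = 23.
→ y_water = 3.5 and y_fermentation = 1.5.
Shadow price of fermentation = 1.5.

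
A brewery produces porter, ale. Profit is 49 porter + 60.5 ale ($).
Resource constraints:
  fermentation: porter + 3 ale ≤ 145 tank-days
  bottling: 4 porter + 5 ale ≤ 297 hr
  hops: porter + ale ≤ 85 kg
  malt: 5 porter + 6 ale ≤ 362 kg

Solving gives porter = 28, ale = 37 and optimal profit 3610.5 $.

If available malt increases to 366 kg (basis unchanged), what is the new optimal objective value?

3622.5

Binding: bottling and malt. Non-binding: fermentation (6 unused), hops (20 unused).
Slack constraints have shadow price 0 (complementary slackness).
From A_Bᵀ y = c: 4·y_bottling + 5·y_malt = 49; 5·y_bottling + 6·y_malt = 60.5.
Solving: y_bottling = 8.5, y_malt = 3.
Δz = y_malt·Δb = 3 × (4) = 12, so new z* = 3610.5 + 12 = 3622.5.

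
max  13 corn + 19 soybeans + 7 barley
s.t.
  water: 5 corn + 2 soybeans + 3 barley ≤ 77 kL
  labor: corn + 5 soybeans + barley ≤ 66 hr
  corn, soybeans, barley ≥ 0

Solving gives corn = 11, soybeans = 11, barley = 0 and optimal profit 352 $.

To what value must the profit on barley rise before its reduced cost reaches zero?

9

Both water and labor are binding at x*.
The binding rows give the dual system: 5·y_water + 1·y_labor = 13 and 2·y_water + 5·y_labor = 19.
This yields shadow prices y_water = 2, y_labor = 3.
barley enters the basis when its profit ≥ yᵀa₃ = 2·3 + 3·1 = 9.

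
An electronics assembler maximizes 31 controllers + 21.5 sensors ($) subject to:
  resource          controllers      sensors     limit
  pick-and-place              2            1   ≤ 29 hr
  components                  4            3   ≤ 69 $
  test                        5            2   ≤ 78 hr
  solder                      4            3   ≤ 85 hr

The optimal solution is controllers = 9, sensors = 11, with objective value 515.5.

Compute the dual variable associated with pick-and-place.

Check each constraint at x*: pick-and-place 29/29 (tight); components 69/69 (tight); test 67/78 (slack 11); solder 69/85 (slack 16).
Slack constraints have shadow price 0 (complementary slackness).
The binding rows give the dual system: 2·y_pick-and-place + 4·y_components = 31 and 1·y_pick-and-place + 3·y_components = 21.5.
This yields shadow prices y_pick-and-place = 3.5, y_components = 6.
Shadow price of pick-and-place = 3.5.

3.5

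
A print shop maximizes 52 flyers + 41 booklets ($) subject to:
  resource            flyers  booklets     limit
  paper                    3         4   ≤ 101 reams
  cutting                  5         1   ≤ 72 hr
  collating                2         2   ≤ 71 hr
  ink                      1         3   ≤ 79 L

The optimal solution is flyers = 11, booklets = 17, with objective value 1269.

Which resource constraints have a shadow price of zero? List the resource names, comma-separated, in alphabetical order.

paper: 101/101 (binding)
cutting: 72/72 (binding)
collating: 56/71 (slack 15)
ink: 62/79 (slack 17)
By complementary slackness, a constraint with positive slack has shadow price 0 → collating, ink.

collating, ink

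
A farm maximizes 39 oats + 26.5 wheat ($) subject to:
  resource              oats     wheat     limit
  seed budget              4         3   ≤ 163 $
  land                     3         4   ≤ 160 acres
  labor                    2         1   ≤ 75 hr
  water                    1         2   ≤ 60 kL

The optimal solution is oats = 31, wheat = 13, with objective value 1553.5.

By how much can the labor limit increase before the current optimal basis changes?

6.5

Binding constraints: seed budget, labor. The basis is B = [[4,3],[2,1]] with det -2.
Per unit increase in labor, x* moves by d = (1.5, -2).
The basis stays optimal until wheat reaches 0; allowable increase = 6.5 hr.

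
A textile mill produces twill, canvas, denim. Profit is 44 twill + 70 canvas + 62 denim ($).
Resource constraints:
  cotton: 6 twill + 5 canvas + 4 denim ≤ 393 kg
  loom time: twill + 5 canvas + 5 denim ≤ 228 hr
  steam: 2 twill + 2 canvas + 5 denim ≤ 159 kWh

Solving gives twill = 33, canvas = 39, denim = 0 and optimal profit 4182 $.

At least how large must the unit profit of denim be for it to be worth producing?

Binding: cotton and loom time. Non-binding: steam (15 unused).
Slack constraints have shadow price 0 (complementary slackness).
From A_Bᵀ y = c: 6·y_cotton + 1·y_loom time = 44; 5·y_cotton + 5·y_loom time = 70.
This yields shadow prices y_cotton = 6, y_loom time = 8.
denim enters the basis when its profit ≥ yᵀa₃ = 6·4 + 8·5 = 64.

64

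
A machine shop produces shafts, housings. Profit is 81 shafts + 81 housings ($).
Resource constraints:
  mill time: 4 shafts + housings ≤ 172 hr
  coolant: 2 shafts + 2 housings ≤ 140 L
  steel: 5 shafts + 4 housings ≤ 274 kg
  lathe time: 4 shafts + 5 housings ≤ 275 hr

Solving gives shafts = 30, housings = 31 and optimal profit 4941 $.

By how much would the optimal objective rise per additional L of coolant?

0

Check each constraint at x*: mill time 151/172 (slack 21); coolant 122/140 (slack 18); steel 274/274 (tight); lathe time 275/275 (tight).
Slack constraints have shadow price 0 (complementary slackness).
The binding rows give the dual system: 5·y_steel + 4·y_lathe time = 81 and 4·y_steel + 5·y_lathe time = 81.
→ y_steel = 9 and y_lathe time = 9.
Shadow price of coolant = 0.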